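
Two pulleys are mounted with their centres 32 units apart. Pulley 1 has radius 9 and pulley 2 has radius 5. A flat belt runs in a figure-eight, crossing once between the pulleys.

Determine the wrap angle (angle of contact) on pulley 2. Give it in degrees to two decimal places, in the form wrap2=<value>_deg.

crossed belt: β = asin((r1+r2)/C) = asin(14/32) = 25.9445°
wrap1 = wrap2 = π + 2β = 231.8890°

wrap2=231.89_deg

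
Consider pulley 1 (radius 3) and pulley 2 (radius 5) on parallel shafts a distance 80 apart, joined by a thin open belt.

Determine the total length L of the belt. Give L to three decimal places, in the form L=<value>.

open belt: β = asin((r2−r1)/C) = asin(2/80) = 1.4325°
wrap1 = π − 2β = 177.1349°
wrap2 = π + 2β = 182.8651°
tangent length = C·cosβ = 79.9750
L = r1·wrap1 + r2·wrap2 + 2·C·cosβ = 3·3.0916 + 5·3.1916 + 2·79.9750 = 185.1827

L=185.183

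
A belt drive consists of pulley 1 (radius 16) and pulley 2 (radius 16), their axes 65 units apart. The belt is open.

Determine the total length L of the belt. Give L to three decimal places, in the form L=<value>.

open belt: β = asin((r2−r1)/C) = asin(0/65) = 0.0000°
wrap1 = π − 2β = 180.0000°
wrap2 = π + 2β = 180.0000°
tangent length = C·cosβ = 65.0000
L = r1·wrap1 + r2·wrap2 + 2·C·cosβ = 16·3.1416 + 16·3.1416 + 2·65.0000 = 230.5310

L=230.531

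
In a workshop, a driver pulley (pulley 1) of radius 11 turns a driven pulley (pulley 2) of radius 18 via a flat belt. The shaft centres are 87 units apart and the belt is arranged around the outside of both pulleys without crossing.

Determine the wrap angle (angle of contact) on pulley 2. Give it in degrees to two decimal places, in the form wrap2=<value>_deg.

wrap2=189.23_deg

open belt: β = asin((r2−r1)/C) = asin(7/87) = 4.6150°
wrap1 = π − 2β = 170.7700°
wrap2 = π + 2β = 189.2300°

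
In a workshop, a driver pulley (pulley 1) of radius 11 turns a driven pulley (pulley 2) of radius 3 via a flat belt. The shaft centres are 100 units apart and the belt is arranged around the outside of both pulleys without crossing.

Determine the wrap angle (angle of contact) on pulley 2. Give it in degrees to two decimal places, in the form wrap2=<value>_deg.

open belt: β = asin((r2−r1)/C) = asin(-8/100) = -4.5886°
wrap1 = π − 2β = 189.1771°
wrap2 = π + 2β = 170.8229°

wrap2=170.82_deg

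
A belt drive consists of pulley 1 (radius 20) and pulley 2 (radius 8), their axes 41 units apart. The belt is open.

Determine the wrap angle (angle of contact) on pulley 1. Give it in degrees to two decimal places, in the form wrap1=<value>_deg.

open belt: β = asin((r2−r1)/C) = asin(-12/41) = -17.0186°
wrap1 = π − 2β = 214.0373°
wrap2 = π + 2β = 145.9627°

wrap1=214.04_deg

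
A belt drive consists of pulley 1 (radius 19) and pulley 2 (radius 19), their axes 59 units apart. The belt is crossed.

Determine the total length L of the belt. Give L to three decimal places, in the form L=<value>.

L=262.832

crossed belt: β = asin((r1+r2)/C) = asin(38/59) = 40.0958°
wrap1 = wrap2 = π + 2β = 260.1916°
tangent length = C·cosβ = 45.1331
L = (r1+r2)·wrap + 2·C·cosβ = 38·4.5412 + 2·45.1331 = 262.8319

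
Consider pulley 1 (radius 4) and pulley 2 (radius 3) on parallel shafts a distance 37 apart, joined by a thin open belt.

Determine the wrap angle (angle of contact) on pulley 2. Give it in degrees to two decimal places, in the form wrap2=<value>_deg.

wrap2=176.90_deg

open belt: β = asin((r2−r1)/C) = asin(-1/37) = -1.5487°
wrap1 = π − 2β = 183.0974°
wrap2 = π + 2β = 176.9026°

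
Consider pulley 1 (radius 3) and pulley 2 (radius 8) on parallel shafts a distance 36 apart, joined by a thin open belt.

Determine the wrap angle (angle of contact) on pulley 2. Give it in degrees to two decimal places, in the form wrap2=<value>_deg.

wrap2=195.97_deg

open belt: β = asin((r2−r1)/C) = asin(5/36) = 7.9836°
wrap1 = π − 2β = 164.0329°
wrap2 = π + 2β = 195.9671°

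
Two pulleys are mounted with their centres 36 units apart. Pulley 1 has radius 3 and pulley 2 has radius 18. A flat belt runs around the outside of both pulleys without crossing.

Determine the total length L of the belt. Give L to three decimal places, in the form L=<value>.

open belt: β = asin((r2−r1)/C) = asin(15/36) = 24.6243°
wrap1 = π − 2β = 130.7514°
wrap2 = π + 2β = 229.2486°
tangent length = C·cosβ = 32.7261
L = r1·wrap1 + r2·wrap2 + 2·C·cosβ = 3·2.2820 + 18·4.0011 + 2·32.7261 = 144.3190

L=144.319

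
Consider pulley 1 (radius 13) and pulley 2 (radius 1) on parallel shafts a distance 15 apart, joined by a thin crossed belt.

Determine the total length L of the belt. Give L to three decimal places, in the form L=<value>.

crossed belt: β = asin((r1+r2)/C) = asin(14/15) = 68.9605°
wrap1 = wrap2 = π + 2β = 317.9211°
tangent length = C·cosβ = 5.3852
L = (r1+r2)·wrap + 2·C·cosβ = 14·5.5488 + 2·5.3852 = 88.4531

L=88.453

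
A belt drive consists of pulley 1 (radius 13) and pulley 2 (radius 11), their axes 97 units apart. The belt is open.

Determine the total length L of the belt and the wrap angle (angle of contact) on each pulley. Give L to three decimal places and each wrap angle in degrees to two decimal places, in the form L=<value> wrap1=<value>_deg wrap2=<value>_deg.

open belt: β = asin((r2−r1)/C) = asin(-2/97) = -1.1814°
wrap1 = π − 2β = 182.3629°
wrap2 = π + 2β = 177.6371°
tangent length = C·cosβ = 96.9794
L = r1·wrap1 + r2·wrap2 + 2·C·cosβ = 13·3.1828 + 11·3.1004 + 2·96.9794 = 269.4395

L=269.439 wrap1=182.36_deg wrap2=177.64_deg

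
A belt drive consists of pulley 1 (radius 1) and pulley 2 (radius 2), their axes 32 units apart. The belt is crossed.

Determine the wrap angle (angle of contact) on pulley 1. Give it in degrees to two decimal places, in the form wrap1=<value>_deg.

crossed belt: β = asin((r1+r2)/C) = asin(3/32) = 5.3794°
wrap1 = wrap2 = π + 2β = 190.7588°

wrap1=190.76_deg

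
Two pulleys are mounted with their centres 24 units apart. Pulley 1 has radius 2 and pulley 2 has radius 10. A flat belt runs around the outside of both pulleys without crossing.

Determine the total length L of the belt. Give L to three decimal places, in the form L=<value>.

L=88.391

open belt: β = asin((r2−r1)/C) = asin(8/24) = 19.4712°
wrap1 = π − 2β = 141.0576°
wrap2 = π + 2β = 218.9424°
tangent length = C·cosβ = 22.6274
L = r1·wrap1 + r2·wrap2 + 2·C·cosβ = 2·2.4619 + 10·3.8213 + 2·22.6274 = 88.3913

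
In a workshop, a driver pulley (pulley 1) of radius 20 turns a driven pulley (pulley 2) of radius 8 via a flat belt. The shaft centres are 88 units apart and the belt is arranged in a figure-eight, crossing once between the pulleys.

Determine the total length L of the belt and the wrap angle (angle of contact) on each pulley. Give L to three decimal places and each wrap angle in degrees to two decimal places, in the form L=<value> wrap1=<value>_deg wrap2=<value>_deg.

L=272.951 wrap1=217.11_deg wrap2=217.11_deg

crossed belt: β = asin((r1+r2)/C) = asin(28/88) = 18.5530°
wrap1 = wrap2 = π + 2β = 217.1060°
tangent length = C·cosβ = 83.4266
L = (r1+r2)·wrap + 2·C·cosβ = 28·3.7892 + 2·83.4266 = 272.9512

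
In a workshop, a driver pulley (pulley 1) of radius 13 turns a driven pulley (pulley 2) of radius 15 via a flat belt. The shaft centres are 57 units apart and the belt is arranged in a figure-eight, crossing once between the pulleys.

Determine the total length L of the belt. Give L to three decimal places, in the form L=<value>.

L=216.018

crossed belt: β = asin((r1+r2)/C) = asin(28/57) = 29.4213°
wrap1 = wrap2 = π + 2β = 238.8427°
tangent length = C·cosβ = 49.6488
L = (r1+r2)·wrap + 2·C·cosβ = 28·4.1686 + 2·49.6488 = 216.0181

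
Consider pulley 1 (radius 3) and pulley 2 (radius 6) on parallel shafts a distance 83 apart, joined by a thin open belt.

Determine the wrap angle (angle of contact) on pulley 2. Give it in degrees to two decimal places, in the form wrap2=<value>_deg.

wrap2=184.14_deg

open belt: β = asin((r2−r1)/C) = asin(3/83) = 2.0714°
wrap1 = π − 2β = 175.8572°
wrap2 = π + 2β = 184.1428°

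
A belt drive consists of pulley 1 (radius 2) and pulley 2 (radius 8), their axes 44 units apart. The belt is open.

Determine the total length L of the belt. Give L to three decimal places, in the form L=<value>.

open belt: β = asin((r2−r1)/C) = asin(6/44) = 7.8375°
wrap1 = π − 2β = 164.3250°
wrap2 = π + 2β = 195.6750°
tangent length = C·cosβ = 43.5890
L = r1·wrap1 + r2·wrap2 + 2·C·cosβ = 2·2.8680 + 8·3.4152 + 2·43.5890 = 120.2354

L=120.235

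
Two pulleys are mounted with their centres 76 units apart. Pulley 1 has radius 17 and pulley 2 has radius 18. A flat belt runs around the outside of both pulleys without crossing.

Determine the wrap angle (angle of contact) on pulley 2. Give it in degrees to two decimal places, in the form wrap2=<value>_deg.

open belt: β = asin((r2−r1)/C) = asin(1/76) = 0.7539°
wrap1 = π − 2β = 178.4922°
wrap2 = π + 2β = 181.5078°

wrap2=181.51_deg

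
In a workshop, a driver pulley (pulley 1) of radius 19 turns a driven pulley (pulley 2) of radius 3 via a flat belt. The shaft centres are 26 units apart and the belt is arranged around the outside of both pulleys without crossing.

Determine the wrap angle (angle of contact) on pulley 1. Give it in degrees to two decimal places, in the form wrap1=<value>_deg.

open belt: β = asin((r2−r1)/C) = asin(-16/26) = -37.9799°
wrap1 = π − 2β = 255.9597°
wrap2 = π + 2β = 104.0403°

wrap1=255.96_deg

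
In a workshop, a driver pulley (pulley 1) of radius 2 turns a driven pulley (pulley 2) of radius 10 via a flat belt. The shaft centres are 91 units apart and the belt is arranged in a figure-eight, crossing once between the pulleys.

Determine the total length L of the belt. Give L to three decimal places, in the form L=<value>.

L=221.284

crossed belt: β = asin((r1+r2)/C) = asin(12/91) = 7.5776°
wrap1 = wrap2 = π + 2β = 195.1551°
tangent length = C·cosβ = 90.2053
L = (r1+r2)·wrap + 2·C·cosβ = 12·3.4061 + 2·90.2053 = 221.2838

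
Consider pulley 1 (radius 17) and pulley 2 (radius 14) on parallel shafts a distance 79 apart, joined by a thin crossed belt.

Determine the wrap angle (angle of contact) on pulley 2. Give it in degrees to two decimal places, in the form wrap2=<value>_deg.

wrap2=226.21_deg

crossed belt: β = asin((r1+r2)/C) = asin(31/79) = 23.1042°
wrap1 = wrap2 = π + 2β = 226.2085°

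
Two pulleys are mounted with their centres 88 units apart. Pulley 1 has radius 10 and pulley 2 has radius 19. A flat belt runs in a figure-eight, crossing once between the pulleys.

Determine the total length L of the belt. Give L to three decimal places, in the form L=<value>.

crossed belt: β = asin((r1+r2)/C) = asin(29/88) = 19.2412°
wrap1 = wrap2 = π + 2β = 218.4824°
tangent length = C·cosβ = 83.0843
L = (r1+r2)·wrap + 2·C·cosβ = 29·3.8132 + 2·83.0843 = 276.7525

L=276.752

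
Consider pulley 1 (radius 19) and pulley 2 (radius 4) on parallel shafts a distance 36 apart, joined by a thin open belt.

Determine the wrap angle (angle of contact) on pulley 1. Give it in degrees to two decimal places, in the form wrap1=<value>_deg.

wrap1=229.25_deg

open belt: β = asin((r2−r1)/C) = asin(-15/36) = -24.6243°
wrap1 = π − 2β = 229.2486°
wrap2 = π + 2β = 130.7514°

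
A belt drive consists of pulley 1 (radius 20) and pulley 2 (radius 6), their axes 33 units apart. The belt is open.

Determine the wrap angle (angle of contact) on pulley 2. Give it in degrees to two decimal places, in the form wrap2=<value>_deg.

wrap2=129.79_deg

open belt: β = asin((r2−r1)/C) = asin(-14/33) = -25.1027°
wrap1 = π − 2β = 230.2054°
wrap2 = π + 2β = 129.7946°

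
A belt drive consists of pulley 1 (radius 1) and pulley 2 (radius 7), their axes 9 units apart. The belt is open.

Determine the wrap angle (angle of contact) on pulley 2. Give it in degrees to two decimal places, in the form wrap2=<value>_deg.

open belt: β = asin((r2−r1)/C) = asin(6/9) = 41.8103°
wrap1 = π − 2β = 96.3794°
wrap2 = π + 2β = 263.6206°

wrap2=263.62_deg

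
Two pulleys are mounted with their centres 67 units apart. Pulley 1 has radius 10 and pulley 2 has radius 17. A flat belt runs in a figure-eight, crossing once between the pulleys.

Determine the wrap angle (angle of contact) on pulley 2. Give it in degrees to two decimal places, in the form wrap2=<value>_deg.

wrap2=227.53_deg

crossed belt: β = asin((r1+r2)/C) = asin(27/67) = 23.7649°
wrap1 = wrap2 = π + 2β = 227.5298°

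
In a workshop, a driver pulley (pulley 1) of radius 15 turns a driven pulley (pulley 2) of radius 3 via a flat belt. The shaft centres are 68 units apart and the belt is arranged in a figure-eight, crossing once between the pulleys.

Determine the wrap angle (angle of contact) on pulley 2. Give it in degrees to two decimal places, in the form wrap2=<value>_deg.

crossed belt: β = asin((r1+r2)/C) = asin(18/68) = 15.3495°
wrap1 = wrap2 = π + 2β = 210.6990°

wrap2=210.70_deg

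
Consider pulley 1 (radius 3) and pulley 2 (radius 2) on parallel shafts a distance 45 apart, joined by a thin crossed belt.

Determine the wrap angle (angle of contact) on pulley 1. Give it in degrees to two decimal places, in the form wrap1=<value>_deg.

crossed belt: β = asin((r1+r2)/C) = asin(5/45) = 6.3794°
wrap1 = wrap2 = π + 2β = 192.7587°

wrap1=192.76_deg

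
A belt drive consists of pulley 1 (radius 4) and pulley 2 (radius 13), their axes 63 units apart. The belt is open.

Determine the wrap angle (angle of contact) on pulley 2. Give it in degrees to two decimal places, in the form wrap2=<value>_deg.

open belt: β = asin((r2−r1)/C) = asin(9/63) = 8.2132°
wrap1 = π − 2β = 163.5736°
wrap2 = π + 2β = 196.4264°

wrap2=196.43_deg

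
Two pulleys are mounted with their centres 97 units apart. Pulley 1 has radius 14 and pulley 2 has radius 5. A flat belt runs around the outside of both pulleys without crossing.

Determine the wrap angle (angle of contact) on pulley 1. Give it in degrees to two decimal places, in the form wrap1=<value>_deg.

wrap1=190.65_deg

open belt: β = asin((r2−r1)/C) = asin(-9/97) = -5.3238°
wrap1 = π − 2β = 190.6475°
wrap2 = π + 2β = 169.3525°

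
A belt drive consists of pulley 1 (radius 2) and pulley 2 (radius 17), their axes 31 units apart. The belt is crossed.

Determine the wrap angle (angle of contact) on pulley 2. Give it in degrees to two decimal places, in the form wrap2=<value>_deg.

crossed belt: β = asin((r1+r2)/C) = asin(19/31) = 37.7997°
wrap1 = wrap2 = π + 2β = 255.5994°

wrap2=255.60_deg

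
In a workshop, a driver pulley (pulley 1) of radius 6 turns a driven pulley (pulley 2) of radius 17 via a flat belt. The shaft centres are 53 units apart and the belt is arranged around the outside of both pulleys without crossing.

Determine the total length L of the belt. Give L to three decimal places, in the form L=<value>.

L=180.548

open belt: β = asin((r2−r1)/C) = asin(11/53) = 11.9786°
wrap1 = π − 2β = 156.0427°
wrap2 = π + 2β = 203.9573°
tangent length = C·cosβ = 51.8459
L = r1·wrap1 + r2·wrap2 + 2·C·cosβ = 6·2.7235 + 17·3.5597 + 2·51.8459 = 180.5480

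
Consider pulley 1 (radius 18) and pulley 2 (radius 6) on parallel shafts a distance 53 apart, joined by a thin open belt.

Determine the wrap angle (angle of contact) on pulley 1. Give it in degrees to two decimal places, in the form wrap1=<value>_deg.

open belt: β = asin((r2−r1)/C) = asin(-12/53) = -13.0861°
wrap1 = π − 2β = 206.1722°
wrap2 = π + 2β = 153.8278°

wrap1=206.17_deg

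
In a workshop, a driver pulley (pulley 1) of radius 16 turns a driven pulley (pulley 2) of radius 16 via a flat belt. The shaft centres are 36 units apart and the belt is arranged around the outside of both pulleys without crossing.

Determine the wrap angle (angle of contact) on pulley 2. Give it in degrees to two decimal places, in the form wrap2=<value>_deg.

open belt: β = asin((r2−r1)/C) = asin(0/36) = 0.0000°
wrap1 = π − 2β = 180.0000°
wrap2 = π + 2β = 180.0000°

wrap2=180.00_deg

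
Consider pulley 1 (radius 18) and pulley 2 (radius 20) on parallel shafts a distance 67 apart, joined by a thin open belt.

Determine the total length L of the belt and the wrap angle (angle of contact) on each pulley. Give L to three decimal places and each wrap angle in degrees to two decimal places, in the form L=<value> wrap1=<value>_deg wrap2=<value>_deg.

open belt: β = asin((r2−r1)/C) = asin(2/67) = 1.7106°
wrap1 = π − 2β = 176.5788°
wrap2 = π + 2β = 183.4212°
tangent length = C·cosβ = 66.9701
L = r1·wrap1 + r2·wrap2 + 2·C·cosβ = 18·3.0819 + 20·3.2013 + 2·66.9701 = 253.4402

L=253.440 wrap1=176.58_deg wrap2=183.42_deg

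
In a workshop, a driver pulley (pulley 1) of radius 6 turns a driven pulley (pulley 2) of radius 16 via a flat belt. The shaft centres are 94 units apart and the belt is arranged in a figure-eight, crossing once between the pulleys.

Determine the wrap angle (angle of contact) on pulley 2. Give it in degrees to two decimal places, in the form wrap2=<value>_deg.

wrap2=207.07_deg

crossed belt: β = asin((r1+r2)/C) = asin(22/94) = 13.5352°
wrap1 = wrap2 = π + 2β = 207.0704°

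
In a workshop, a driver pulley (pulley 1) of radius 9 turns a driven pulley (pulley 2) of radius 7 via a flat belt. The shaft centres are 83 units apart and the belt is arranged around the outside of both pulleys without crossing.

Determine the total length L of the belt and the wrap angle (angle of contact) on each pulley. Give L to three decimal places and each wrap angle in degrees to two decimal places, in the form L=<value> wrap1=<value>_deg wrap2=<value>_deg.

L=216.314 wrap1=182.76_deg wrap2=177.24_deg

open belt: β = asin((r2−r1)/C) = asin(-2/83) = -1.3808°
wrap1 = π − 2β = 182.7615°
wrap2 = π + 2β = 177.2385°
tangent length = C·cosβ = 82.9759
L = r1·wrap1 + r2·wrap2 + 2·C·cosβ = 9·3.1898 + 7·3.0934 + 2·82.9759 = 216.3137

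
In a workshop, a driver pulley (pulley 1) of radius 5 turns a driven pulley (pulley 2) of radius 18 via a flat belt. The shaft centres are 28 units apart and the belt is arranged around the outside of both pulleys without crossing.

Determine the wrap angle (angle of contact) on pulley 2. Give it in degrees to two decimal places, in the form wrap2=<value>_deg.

open belt: β = asin((r2−r1)/C) = asin(13/28) = 27.6640°
wrap1 = π − 2β = 124.6720°
wrap2 = π + 2β = 235.3280°

wrap2=235.33_deg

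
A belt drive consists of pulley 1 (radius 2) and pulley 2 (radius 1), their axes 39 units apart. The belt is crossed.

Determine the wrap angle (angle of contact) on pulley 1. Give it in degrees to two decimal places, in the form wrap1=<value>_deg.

crossed belt: β = asin((r1+r2)/C) = asin(3/39) = 4.4117°
wrap1 = wrap2 = π + 2β = 188.8235°

wrap1=188.82_deg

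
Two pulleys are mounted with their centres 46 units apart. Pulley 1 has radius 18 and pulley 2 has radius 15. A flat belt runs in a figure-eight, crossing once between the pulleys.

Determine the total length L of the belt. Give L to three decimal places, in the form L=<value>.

L=220.570

crossed belt: β = asin((r1+r2)/C) = asin(33/46) = 45.8395°
wrap1 = wrap2 = π + 2β = 271.6790°
tangent length = C·cosβ = 32.0468
L = (r1+r2)·wrap + 2·C·cosβ = 33·4.7417 + 2·32.0468 = 220.5696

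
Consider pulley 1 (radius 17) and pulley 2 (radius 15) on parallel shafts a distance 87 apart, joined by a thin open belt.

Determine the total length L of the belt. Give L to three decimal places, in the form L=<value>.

open belt: β = asin((r2−r1)/C) = asin(-2/87) = -1.3173°
wrap1 = π − 2β = 182.6345°
wrap2 = π + 2β = 177.3655°
tangent length = C·cosβ = 86.9770
L = r1·wrap1 + r2·wrap2 + 2·C·cosβ = 17·3.1876 + 15·3.0956 + 2·86.9770 = 274.5769

L=274.577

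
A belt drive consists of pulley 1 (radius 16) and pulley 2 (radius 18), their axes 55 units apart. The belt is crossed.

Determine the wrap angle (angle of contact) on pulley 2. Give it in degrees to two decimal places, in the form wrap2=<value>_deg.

crossed belt: β = asin((r1+r2)/C) = asin(34/55) = 38.1835°
wrap1 = wrap2 = π + 2β = 256.3670°

wrap2=256.37_deg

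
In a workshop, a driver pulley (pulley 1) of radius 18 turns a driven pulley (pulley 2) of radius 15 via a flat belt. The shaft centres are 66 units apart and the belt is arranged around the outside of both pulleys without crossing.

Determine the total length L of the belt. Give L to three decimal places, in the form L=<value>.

L=235.809

open belt: β = asin((r2−r1)/C) = asin(-3/66) = -2.6053°
wrap1 = π − 2β = 185.2105°
wrap2 = π + 2β = 174.7895°
tangent length = C·cosβ = 65.9318
L = r1·wrap1 + r2·wrap2 + 2·C·cosβ = 18·3.2325 + 15·3.0507 + 2·65.9318 = 235.8089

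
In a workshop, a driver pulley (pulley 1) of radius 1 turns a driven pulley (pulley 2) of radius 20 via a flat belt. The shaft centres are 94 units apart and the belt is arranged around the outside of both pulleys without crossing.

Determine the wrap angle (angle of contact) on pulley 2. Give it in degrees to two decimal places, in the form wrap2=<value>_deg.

wrap2=203.32_deg

open belt: β = asin((r2−r1)/C) = asin(19/94) = 11.6614°
wrap1 = π − 2β = 156.6772°
wrap2 = π + 2β = 203.3228°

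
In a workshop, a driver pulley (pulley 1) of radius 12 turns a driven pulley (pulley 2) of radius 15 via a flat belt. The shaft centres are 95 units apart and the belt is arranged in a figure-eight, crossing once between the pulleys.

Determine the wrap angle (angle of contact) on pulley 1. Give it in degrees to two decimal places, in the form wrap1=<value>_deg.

crossed belt: β = asin((r1+r2)/C) = asin(27/95) = 16.5117°
wrap1 = wrap2 = π + 2β = 213.0233°

wrap1=213.02_deg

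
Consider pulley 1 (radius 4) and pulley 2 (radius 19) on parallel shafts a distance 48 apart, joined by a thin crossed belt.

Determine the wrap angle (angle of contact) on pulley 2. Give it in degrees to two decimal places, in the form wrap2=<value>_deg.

crossed belt: β = asin((r1+r2)/C) = asin(23/48) = 28.6310°
wrap1 = wrap2 = π + 2β = 237.2620°

wrap2=237.26_deg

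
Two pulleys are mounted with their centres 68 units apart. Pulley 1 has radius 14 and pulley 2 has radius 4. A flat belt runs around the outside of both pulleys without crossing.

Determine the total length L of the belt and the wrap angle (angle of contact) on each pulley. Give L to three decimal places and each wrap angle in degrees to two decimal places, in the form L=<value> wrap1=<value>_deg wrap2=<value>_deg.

L=194.022 wrap1=196.91_deg wrap2=163.09_deg

open belt: β = asin((r2−r1)/C) = asin(-10/68) = -8.4565°
wrap1 = π − 2β = 196.9130°
wrap2 = π + 2β = 163.0870°
tangent length = C·cosβ = 67.2607
L = r1·wrap1 + r2·wrap2 + 2·C·cosβ = 14·3.4368 + 4·2.8464 + 2·67.2607 = 194.0219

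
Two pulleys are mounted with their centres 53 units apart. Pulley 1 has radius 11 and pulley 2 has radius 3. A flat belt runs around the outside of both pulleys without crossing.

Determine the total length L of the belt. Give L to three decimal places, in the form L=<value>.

open belt: β = asin((r2−r1)/C) = asin(-8/53) = -8.6816°
wrap1 = π − 2β = 197.3632°
wrap2 = π + 2β = 162.6368°
tangent length = C·cosβ = 52.3927
L = r1·wrap1 + r2·wrap2 + 2·C·cosβ = 11·3.4446 + 3·2.8385 + 2·52.3927 = 151.1922

L=151.192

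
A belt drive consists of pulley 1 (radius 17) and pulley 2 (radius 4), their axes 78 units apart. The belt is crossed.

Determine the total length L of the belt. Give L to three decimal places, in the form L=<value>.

L=227.662

crossed belt: β = asin((r1+r2)/C) = asin(21/78) = 15.6185°
wrap1 = wrap2 = π + 2β = 211.2370°
tangent length = C·cosβ = 75.1199
L = (r1+r2)·wrap + 2·C·cosβ = 21·3.6868 + 2·75.1199 = 227.6622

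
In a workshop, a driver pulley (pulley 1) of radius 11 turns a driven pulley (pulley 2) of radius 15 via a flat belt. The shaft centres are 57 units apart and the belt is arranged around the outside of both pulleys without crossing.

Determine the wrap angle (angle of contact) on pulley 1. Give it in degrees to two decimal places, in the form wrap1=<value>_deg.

open belt: β = asin((r2−r1)/C) = asin(4/57) = 4.0241°
wrap1 = π − 2β = 171.9519°
wrap2 = π + 2β = 188.0481°

wrap1=171.95_deg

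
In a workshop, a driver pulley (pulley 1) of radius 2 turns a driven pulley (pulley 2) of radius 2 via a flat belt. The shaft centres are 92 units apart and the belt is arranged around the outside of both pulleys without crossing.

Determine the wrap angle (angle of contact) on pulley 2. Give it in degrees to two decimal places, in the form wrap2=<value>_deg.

open belt: β = asin((r2−r1)/C) = asin(0/92) = 0.0000°
wrap1 = π − 2β = 180.0000°
wrap2 = π + 2β = 180.0000°

wrap2=180.00_deg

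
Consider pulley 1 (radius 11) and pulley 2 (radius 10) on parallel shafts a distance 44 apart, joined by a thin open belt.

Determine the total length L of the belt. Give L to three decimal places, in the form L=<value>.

L=153.996

open belt: β = asin((r2−r1)/C) = asin(-1/44) = -1.3023°
wrap1 = π − 2β = 182.6046°
wrap2 = π + 2β = 177.3954°
tangent length = C·cosβ = 43.9886
L = r1·wrap1 + r2·wrap2 + 2·C·cosβ = 11·3.1871 + 10·3.0961 + 2·43.9886 = 153.9962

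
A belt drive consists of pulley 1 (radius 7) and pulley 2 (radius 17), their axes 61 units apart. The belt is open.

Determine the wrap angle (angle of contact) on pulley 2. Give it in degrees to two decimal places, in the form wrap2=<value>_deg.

wrap2=198.87_deg

open belt: β = asin((r2−r1)/C) = asin(10/61) = 9.4353°
wrap1 = π − 2β = 161.1293°
wrap2 = π + 2β = 198.8707°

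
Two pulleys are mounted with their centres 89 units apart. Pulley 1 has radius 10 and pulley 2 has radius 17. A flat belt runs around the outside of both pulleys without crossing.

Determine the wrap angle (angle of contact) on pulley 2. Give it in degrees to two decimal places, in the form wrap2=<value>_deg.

open belt: β = asin((r2−r1)/C) = asin(7/89) = 4.5111°
wrap1 = π − 2β = 170.9779°
wrap2 = π + 2β = 189.0221°

wrap2=189.02_deg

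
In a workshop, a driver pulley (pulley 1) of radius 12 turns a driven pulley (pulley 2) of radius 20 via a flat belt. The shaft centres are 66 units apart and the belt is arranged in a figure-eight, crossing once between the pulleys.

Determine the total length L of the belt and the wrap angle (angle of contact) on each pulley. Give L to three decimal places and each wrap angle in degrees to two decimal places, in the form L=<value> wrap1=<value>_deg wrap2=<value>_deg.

L=248.374 wrap1=238.01_deg wrap2=238.01_deg

crossed belt: β = asin((r1+r2)/C) = asin(32/66) = 29.0025°
wrap1 = wrap2 = π + 2β = 238.0051°
tangent length = C·cosβ = 57.7235
L = (r1+r2)·wrap + 2·C·cosβ = 32·4.1540 + 2·57.7235 = 248.3741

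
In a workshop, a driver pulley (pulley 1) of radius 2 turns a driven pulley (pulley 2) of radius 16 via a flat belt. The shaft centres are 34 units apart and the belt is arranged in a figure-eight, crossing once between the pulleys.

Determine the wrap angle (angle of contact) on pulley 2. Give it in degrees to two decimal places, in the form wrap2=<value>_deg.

crossed belt: β = asin((r1+r2)/C) = asin(18/34) = 31.9657°
wrap1 = wrap2 = π + 2β = 243.9314°

wrap2=243.93_deg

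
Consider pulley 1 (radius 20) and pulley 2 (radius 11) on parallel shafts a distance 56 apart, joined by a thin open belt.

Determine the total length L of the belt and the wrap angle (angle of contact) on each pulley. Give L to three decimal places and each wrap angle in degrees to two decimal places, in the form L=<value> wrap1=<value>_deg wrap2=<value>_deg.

L=210.839 wrap1=198.50_deg wrap2=161.50_deg

open belt: β = asin((r2−r1)/C) = asin(-9/56) = -9.2484°
wrap1 = π − 2β = 198.4967°
wrap2 = π + 2β = 161.5033°
tangent length = C·cosβ = 55.2721
L = r1·wrap1 + r2·wrap2 + 2·C·cosβ = 20·3.4644 + 11·2.8188 + 2·55.2721 = 210.8389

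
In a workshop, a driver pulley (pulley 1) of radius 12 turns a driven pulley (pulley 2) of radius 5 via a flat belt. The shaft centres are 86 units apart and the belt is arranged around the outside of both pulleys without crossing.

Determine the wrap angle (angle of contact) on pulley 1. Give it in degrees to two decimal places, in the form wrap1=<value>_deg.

open belt: β = asin((r2−r1)/C) = asin(-7/86) = -4.6688°
wrap1 = π − 2β = 189.3375°
wrap2 = π + 2β = 170.6625°

wrap1=189.34_deg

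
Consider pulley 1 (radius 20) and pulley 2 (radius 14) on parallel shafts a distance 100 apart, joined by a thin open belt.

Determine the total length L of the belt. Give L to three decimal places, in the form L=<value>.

L=307.174

open belt: β = asin((r2−r1)/C) = asin(-6/100) = -3.4398°
wrap1 = π − 2β = 186.8796°
wrap2 = π + 2β = 173.1204°
tangent length = C·cosβ = 99.8198
L = r1·wrap1 + r2·wrap2 + 2·C·cosβ = 20·3.2617 + 14·3.0215 + 2·99.8198 = 307.1743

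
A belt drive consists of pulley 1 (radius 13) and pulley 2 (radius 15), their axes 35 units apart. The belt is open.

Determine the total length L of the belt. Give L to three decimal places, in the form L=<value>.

L=158.079

open belt: β = asin((r2−r1)/C) = asin(2/35) = 3.2758°
wrap1 = π − 2β = 173.4483°
wrap2 = π + 2β = 186.5517°
tangent length = C·cosβ = 34.9428
L = r1·wrap1 + r2·wrap2 + 2·C·cosβ = 13·3.0272 + 15·3.2559 + 2·34.9428 = 158.0789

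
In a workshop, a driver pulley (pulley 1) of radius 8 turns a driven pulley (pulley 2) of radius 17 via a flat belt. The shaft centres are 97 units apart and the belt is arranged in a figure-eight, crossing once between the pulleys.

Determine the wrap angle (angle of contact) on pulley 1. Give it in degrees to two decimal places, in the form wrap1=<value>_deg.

crossed belt: β = asin((r1+r2)/C) = asin(25/97) = 14.9355°
wrap1 = wrap2 = π + 2β = 209.8711°

wrap1=209.87_deg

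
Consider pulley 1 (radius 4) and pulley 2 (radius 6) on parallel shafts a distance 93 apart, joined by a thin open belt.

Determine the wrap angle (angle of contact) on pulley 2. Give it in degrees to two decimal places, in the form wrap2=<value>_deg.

wrap2=182.46_deg

open belt: β = asin((r2−r1)/C) = asin(2/93) = 1.2323°
wrap1 = π − 2β = 177.5355°
wrap2 = π + 2β = 182.4645°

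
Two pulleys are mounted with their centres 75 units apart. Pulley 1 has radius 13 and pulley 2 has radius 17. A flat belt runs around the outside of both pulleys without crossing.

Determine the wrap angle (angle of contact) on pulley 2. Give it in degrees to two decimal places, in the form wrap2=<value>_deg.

open belt: β = asin((r2−r1)/C) = asin(4/75) = 3.0572°
wrap1 = π − 2β = 173.8855°
wrap2 = π + 2β = 186.1145°

wrap2=186.11_deg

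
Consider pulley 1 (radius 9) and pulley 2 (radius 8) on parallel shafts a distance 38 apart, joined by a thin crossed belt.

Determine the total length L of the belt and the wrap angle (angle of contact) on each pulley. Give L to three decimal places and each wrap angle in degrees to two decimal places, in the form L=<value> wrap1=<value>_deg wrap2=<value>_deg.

crossed belt: β = asin((r1+r2)/C) = asin(17/38) = 26.5750°
wrap1 = wrap2 = π + 2β = 233.1499°
tangent length = C·cosβ = 33.9853
L = (r1+r2)·wrap + 2·C·cosβ = 17·4.0692 + 2·33.9853 = 137.1476

L=137.148 wrap1=233.15_deg wrap2=233.15_deg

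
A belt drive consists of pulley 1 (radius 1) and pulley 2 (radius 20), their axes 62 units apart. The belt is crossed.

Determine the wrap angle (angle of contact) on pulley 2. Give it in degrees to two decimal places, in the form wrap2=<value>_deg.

crossed belt: β = asin((r1+r2)/C) = asin(21/62) = 19.7983°
wrap1 = wrap2 = π + 2β = 219.5966°

wrap2=219.60_deg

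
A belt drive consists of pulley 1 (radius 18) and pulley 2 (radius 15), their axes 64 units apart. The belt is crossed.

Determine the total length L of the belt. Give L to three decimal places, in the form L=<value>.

L=249.099

crossed belt: β = asin((r1+r2)/C) = asin(33/64) = 31.0392°
wrap1 = wrap2 = π + 2β = 242.0785°
tangent length = C·cosβ = 54.8361
L = (r1+r2)·wrap + 2·C·cosβ = 33·4.2251 + 2·54.8361 = 249.0994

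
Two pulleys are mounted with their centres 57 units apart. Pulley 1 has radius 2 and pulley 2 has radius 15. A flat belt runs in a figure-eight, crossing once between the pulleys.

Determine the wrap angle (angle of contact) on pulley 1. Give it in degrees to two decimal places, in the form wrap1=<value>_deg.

wrap1=214.70_deg

crossed belt: β = asin((r1+r2)/C) = asin(17/57) = 17.3523°
wrap1 = wrap2 = π + 2β = 214.7045°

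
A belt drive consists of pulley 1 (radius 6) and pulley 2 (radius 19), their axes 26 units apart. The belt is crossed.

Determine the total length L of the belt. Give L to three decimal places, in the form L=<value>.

crossed belt: β = asin((r1+r2)/C) = asin(25/26) = 74.0576°
wrap1 = wrap2 = π + 2β = 328.1153°
tangent length = C·cosβ = 7.1414
L = (r1+r2)·wrap + 2·C·cosβ = 25·5.7267 + 2·7.1414 = 157.4501

L=157.450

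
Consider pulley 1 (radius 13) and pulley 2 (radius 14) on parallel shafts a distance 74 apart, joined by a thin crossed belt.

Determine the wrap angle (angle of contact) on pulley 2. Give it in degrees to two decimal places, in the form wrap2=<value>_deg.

wrap2=222.80_deg

crossed belt: β = asin((r1+r2)/C) = asin(27/74) = 21.3993°
wrap1 = wrap2 = π + 2β = 222.7985°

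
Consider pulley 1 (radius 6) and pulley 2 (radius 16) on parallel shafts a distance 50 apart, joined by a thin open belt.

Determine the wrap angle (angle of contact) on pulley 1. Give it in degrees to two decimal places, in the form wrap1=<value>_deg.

wrap1=156.93_deg

open belt: β = asin((r2−r1)/C) = asin(10/50) = 11.5370°
wrap1 = π − 2β = 156.9261°
wrap2 = π + 2β = 203.0739°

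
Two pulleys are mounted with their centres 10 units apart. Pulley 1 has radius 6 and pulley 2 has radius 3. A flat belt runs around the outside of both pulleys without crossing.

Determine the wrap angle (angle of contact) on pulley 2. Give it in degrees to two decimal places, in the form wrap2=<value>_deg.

wrap2=145.08_deg

open belt: β = asin((r2−r1)/C) = asin(-3/10) = -17.4576°
wrap1 = π − 2β = 214.9152°
wrap2 = π + 2β = 145.0848°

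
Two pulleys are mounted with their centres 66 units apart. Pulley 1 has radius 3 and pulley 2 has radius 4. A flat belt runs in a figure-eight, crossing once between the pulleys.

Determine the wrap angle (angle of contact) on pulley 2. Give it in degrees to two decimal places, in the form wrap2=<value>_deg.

crossed belt: β = asin((r1+r2)/C) = asin(7/66) = 6.0883°
wrap1 = wrap2 = π + 2β = 192.1766°

wrap2=192.18_deg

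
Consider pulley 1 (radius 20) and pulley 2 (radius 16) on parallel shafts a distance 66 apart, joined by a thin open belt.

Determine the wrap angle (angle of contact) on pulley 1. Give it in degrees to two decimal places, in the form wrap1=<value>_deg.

open belt: β = asin((r2−r1)/C) = asin(-4/66) = -3.4746°
wrap1 = π − 2β = 186.9492°
wrap2 = π + 2β = 173.0508°

wrap1=186.95_deg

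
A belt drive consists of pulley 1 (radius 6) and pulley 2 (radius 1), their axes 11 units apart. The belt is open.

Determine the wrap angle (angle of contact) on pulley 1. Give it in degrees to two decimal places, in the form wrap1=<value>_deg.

wrap1=234.07_deg

open belt: β = asin((r2−r1)/C) = asin(-5/11) = -27.0357°
wrap1 = π − 2β = 234.0714°
wrap2 = π + 2β = 125.9286°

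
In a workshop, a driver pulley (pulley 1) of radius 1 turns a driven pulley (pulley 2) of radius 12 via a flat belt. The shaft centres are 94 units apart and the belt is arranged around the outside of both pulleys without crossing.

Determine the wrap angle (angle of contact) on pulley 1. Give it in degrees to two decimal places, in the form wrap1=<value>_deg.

wrap1=166.56_deg

open belt: β = asin((r2−r1)/C) = asin(11/94) = 6.7202°
wrap1 = π − 2β = 166.5596°
wrap2 = π + 2β = 193.4404°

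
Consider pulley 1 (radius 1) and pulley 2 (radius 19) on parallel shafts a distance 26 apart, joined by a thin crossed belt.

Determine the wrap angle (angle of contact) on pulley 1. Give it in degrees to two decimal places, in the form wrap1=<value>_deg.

crossed belt: β = asin((r1+r2)/C) = asin(20/26) = 50.2849°
wrap1 = wrap2 = π + 2β = 280.5697°

wrap1=280.57_deg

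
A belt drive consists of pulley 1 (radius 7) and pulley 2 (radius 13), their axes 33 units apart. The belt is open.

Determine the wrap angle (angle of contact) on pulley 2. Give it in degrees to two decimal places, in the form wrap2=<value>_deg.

wrap2=200.95_deg

open belt: β = asin((r2−r1)/C) = asin(6/33) = 10.4757°
wrap1 = π − 2β = 159.0486°
wrap2 = π + 2β = 200.9514°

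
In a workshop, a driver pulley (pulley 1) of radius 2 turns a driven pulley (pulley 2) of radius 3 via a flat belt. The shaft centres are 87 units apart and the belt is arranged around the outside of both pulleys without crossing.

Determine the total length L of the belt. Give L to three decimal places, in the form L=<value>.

open belt: β = asin((r2−r1)/C) = asin(1/87) = 0.6586°
wrap1 = π − 2β = 178.6828°
wrap2 = π + 2β = 181.3172°
tangent length = C·cosβ = 86.9943
L = r1·wrap1 + r2·wrap2 + 2·C·cosβ = 2·3.1186 + 3·3.1646 + 2·86.9943 = 189.7195

L=189.719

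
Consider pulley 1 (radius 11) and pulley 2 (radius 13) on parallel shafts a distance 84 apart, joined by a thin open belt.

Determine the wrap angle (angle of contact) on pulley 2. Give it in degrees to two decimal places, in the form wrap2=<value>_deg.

wrap2=182.73_deg

open belt: β = asin((r2−r1)/C) = asin(2/84) = 1.3643°
wrap1 = π − 2β = 177.2714°
wrap2 = π + 2β = 182.7286°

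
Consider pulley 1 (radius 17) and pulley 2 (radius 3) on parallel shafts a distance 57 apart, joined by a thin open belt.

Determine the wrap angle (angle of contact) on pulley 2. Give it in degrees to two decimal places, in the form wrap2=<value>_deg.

open belt: β = asin((r2−r1)/C) = asin(-14/57) = -14.2181°
wrap1 = π − 2β = 208.4362°
wrap2 = π + 2β = 151.5638°

wrap2=151.56_deg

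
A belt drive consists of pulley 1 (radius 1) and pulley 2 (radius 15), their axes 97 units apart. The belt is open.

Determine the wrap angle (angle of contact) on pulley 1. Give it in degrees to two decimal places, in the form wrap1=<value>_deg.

open belt: β = asin((r2−r1)/C) = asin(14/97) = 8.2985°
wrap1 = π − 2β = 163.4030°
wrap2 = π + 2β = 196.5970°

wrap1=163.40_deg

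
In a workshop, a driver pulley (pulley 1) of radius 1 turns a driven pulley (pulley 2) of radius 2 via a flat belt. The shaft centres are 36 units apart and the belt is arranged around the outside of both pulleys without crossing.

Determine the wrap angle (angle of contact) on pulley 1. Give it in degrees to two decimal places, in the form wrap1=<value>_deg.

open belt: β = asin((r2−r1)/C) = asin(1/36) = 1.5918°
wrap1 = π − 2β = 176.8165°
wrap2 = π + 2β = 183.1835°

wrap1=176.82_deg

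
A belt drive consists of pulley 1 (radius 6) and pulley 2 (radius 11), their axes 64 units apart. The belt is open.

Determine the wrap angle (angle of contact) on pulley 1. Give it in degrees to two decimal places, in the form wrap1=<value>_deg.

open belt: β = asin((r2−r1)/C) = asin(5/64) = 4.4808°
wrap1 = π − 2β = 171.0384°
wrap2 = π + 2β = 188.9616°

wrap1=171.04_deg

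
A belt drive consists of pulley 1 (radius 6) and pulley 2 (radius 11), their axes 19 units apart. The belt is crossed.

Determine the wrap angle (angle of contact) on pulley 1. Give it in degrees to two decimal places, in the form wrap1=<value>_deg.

crossed belt: β = asin((r1+r2)/C) = asin(17/19) = 63.4746°
wrap1 = wrap2 = π + 2β = 306.9493°

wrap1=306.95_deg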